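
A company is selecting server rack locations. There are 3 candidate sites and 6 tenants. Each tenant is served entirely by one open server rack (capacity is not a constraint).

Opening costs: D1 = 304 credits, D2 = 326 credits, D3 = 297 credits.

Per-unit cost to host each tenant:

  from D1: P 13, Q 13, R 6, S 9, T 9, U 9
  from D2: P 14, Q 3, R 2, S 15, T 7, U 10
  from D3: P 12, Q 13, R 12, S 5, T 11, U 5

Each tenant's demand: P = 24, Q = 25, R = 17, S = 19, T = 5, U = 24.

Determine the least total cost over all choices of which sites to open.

Minimum total cost: 1270

For any fixed open set, each tenant goes to its cheapest open site; total = fixed + service.
{D2, D3}: P→D3 12·24=288, Q→D2 3·25=75, R→D2 2·17=34, S→D3 5·19=95, T→D2 7·5=35, U→D3 5·24=120. Service 647; fixed 623; total 1270.
{D2}: service 1005 + fixed 326 = 1331
{D3}: service 1087 + fixed 297 = 1384
{D1, D2, D3}: service 647 + fixed 927 = 1574
No other subset beats 1270.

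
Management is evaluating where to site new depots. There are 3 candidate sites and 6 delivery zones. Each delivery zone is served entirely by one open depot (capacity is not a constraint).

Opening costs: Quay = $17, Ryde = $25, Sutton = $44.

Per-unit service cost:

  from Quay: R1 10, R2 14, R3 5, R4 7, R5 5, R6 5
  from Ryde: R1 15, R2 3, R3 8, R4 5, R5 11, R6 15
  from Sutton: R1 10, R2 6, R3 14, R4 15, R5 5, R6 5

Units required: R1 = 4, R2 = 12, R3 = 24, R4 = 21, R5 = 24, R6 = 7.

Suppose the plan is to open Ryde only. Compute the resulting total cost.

Total cost: 787

Each delivery zone is assigned to its cheapest site among the open ones.
{Ryde}: R1→Ryde 15·4=60, R2→Ryde 3·12=36, R3→Ryde 8·24=192, R4→Ryde 5·21=105, R5→Ryde 11·24=264, R6→Ryde 15·7=105. Service 762; fixed 25; total 787.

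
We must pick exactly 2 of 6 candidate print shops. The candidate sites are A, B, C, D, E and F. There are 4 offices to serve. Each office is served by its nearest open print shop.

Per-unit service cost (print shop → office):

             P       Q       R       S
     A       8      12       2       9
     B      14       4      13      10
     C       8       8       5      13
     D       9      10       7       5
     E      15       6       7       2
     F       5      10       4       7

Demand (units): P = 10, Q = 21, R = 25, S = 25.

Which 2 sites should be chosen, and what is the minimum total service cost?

Choose A and E; total service cost 306.

With exactly 2 open, each office uses its cheapest among the chosen.
{A, E}: P→A 8·10=80, Q→E 6·21=126, R→A 2·25=50, S→E 2·25=50. Service cost 306.
{E, F}: service cost 326
{C, E}: service cost 381
Among all 15 size-2 choices, {A, E} is lowest.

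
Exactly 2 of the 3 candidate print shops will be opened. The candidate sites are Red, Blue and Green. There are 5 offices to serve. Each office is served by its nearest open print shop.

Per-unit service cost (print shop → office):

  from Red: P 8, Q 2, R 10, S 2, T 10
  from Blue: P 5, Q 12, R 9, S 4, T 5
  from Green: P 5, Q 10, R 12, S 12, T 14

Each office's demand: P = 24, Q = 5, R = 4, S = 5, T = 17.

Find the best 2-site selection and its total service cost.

Choose Red and Blue; total service cost 261.

With exactly 2 open, each office uses its cheapest among the chosen.
{Red, Blue}: P→Blue 5·24=120, Q→Red 2·5=10, R→Blue 9·4=36, S→Red 2·5=10, T→Blue 5·17=85. Service cost 261.
{Blue, Green}: service cost 311
{Red, Green}: service cost 350
Among all 3 size-2 choices, {Red, Blue} is lowest.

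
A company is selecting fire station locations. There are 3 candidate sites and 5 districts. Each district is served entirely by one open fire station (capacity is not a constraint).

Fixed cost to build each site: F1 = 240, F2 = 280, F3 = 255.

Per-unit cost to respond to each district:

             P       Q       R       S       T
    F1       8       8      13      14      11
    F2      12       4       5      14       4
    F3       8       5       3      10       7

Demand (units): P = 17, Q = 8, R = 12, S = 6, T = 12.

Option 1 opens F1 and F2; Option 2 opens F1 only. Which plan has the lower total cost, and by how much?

Option 1: {F1, F2}: P→F1 8·17=136, Q→F2 4·8=32, R→F2 5·12=60, S→F1 14·6=84, T→F2 4·12=48. Service 360; fixed 520; total 880.
Option 2: {F1}: P→F1 8·17=136, Q→F1 8·8=64, R→F1 13·12=156, S→F1 14·6=84, T→F1 11·12=132. Service 572; fixed 240; total 812.
Difference: |880 − 812| = 68.

Option 2 is cheaper by 68.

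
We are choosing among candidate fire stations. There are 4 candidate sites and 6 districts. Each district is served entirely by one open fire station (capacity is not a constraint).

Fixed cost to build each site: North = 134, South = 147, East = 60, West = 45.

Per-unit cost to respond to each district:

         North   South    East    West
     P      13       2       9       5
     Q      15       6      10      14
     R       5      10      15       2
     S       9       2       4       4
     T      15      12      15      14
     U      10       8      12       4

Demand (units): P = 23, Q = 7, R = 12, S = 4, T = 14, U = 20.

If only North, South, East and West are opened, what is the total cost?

Each district is assigned to its cheapest site among the open ones.
{North, South, East, West}: P→South 2·23=46, Q→South 6·7=42, R→West 2·12=24, S→South 2·4=8, T→South 12·14=168, U→West 4·20=80. Service 368; fixed 386; total 754.

Total cost: 754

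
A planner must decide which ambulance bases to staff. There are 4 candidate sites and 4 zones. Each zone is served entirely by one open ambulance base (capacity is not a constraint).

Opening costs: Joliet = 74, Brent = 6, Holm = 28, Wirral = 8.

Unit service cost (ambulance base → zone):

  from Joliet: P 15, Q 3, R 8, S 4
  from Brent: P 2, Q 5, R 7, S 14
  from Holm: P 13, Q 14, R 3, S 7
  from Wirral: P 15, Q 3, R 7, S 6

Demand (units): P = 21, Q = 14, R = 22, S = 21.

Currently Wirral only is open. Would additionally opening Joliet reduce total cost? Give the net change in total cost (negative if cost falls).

No — net change +32 (cost rises by 32).

Current service cost with {Wirral}: 637.
Adding Joliet: each zone re-picks its cheapest; new service cost 595, saving 42.
Extra fixed cost: 74. Net change = 74 − 42 = 32.
(Totals: 645 → 677.)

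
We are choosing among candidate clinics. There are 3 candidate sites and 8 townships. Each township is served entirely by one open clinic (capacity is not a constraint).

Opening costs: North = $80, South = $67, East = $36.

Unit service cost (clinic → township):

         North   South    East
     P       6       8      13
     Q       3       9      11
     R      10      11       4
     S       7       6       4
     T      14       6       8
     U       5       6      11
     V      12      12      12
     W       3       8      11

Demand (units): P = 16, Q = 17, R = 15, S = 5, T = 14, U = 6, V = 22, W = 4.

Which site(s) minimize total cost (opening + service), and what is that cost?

For any fixed open set, each township goes to its cheapest open site; total = fixed + service.
{North, East}: P→North 6·16=96, Q→North 3·17=51, R→East 4·15=60, S→East 4·5=20, T→East 8·14=112, U→North 5·6=30, V→North 12·22=264, W→North 3·4=12. Service 645; fixed 116; total 761.
{North, South, East}: service 617 + fixed 183 = 800
{North, South}: service 717 + fixed 147 = 864
{East}: service 961 + fixed 36 = 997
No other subset beats 761.

Open North and East; minimum total cost 761.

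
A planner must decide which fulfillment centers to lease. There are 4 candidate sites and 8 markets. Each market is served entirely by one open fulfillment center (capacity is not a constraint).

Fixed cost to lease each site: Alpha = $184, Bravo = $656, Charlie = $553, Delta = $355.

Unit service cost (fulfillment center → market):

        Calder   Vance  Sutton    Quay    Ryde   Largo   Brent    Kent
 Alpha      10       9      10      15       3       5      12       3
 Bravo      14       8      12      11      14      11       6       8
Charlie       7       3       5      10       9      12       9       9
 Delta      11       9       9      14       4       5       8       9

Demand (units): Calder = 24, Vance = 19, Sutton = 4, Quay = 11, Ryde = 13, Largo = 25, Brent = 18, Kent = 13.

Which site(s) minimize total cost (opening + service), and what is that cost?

Open Alpha only; minimum total cost 1219.

For any fixed open set, each market goes to its cheapest open site; total = fixed + service.
{Alpha}: Calder→Alpha 10·24=240, Vance→Alpha 9·19=171, Sutton→Alpha 10·4=40, Quay→Alpha 15·11=165, Ryde→Alpha 3·13=39, Largo→Alpha 5·25=125, Brent→Alpha 12·18=216, Kent→Alpha 3·13=39. Service 1035; fixed 184; total 1219.
{Delta}: Calder→Delta 11·24=264, Vance→Delta 9·19=171, Sutton→Delta 9·4=36, Quay→Delta 14·11=154, Ryde→Delta 4·13=52, Largo→Delta 5·25=125, Brent→Delta 8·18=144, Kent→Delta 9·13=117. Service 1063; fixed 355; total 1418.
{Alpha, Charlie}: service 720 + fixed 737 = 1457
{Alpha, Bravo, Charlie, Delta}: service 666 + fixed 1748 = 2414
No other subset beats 1219.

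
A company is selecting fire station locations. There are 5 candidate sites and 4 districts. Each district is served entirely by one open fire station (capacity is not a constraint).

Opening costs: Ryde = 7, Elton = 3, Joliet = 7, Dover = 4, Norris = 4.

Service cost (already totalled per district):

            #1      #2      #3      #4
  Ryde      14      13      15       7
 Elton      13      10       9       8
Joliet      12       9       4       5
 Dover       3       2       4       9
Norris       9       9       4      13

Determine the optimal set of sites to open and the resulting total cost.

For any fixed open set, each district goes to its cheapest open site; total = fixed + service.
{Dover}: #1→Dover 3, #2→Dover 2, #3→Dover 4, #4→Dover 9. Service 18; fixed 4; total 22.
{Elton, Dover}: #1→Dover 3, #2→Dover 2, #3→Dover 4, #4→Elton 8. Service 17; fixed 7; total 24.
{Joliet, Dover}: service 14 + fixed 11 = 25
{Ryde, Elton, Joliet, Dover, Norris}: #1→Dover 3, #2→Dover 2, #3→Joliet 4, #4→Joliet 5. Service 14; fixed 25; total 39.
No other subset beats 22.

Open Dover only; minimum total cost 22.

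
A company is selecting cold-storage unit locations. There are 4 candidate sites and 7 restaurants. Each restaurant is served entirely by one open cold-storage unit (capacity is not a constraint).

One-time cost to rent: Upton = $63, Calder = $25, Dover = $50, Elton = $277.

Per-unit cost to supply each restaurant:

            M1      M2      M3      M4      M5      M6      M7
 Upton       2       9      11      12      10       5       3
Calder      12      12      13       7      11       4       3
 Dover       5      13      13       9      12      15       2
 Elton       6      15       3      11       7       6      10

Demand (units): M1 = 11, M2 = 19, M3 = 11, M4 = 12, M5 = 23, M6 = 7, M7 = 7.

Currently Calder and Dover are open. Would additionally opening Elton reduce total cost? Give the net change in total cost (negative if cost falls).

No — net change +75 (cost rises by 75).

Current service cost with {Calder, Dover}: 805.
Adding Elton: each restaurant re-picks its cheapest; new service cost 603, saving 202.
Extra fixed cost: 277. Net change = 277 − 202 = 75.
(Totals: 880 → 955.)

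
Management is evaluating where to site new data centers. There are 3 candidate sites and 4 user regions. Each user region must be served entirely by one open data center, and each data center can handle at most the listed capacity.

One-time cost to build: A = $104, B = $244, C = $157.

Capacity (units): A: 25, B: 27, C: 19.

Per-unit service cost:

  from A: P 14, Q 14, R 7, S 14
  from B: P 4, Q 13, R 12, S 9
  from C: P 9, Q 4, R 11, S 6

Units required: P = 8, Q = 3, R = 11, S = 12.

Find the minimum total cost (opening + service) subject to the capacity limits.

Open {A, C}: P→A 14·8=112, Q→C 4·3=12, R→A 7·11=77, S→C 6·12=72.
Loads: A carries 19/25, C carries 15/19. Service 273; fixed 261; total 534.
Next best feasible plan costs 564.

Minimum total cost: 534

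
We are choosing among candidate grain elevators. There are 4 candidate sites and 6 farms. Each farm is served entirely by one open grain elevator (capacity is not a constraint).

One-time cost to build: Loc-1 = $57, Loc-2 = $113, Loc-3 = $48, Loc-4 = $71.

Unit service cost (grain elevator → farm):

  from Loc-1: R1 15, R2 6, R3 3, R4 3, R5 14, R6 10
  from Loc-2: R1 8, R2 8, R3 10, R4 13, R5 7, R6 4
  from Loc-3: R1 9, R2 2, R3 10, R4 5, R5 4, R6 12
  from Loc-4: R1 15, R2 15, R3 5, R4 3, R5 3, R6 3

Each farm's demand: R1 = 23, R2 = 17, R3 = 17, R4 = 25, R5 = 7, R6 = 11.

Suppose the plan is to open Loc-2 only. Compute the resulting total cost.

Total cost: 1021

Each farm is assigned to its cheapest site among the open ones.
{Loc-2}: R1→Loc-2 8·23=184, R2→Loc-2 8·17=136, R3→Loc-2 10·17=170, R4→Loc-2 13·25=325, R5→Loc-2 7·7=49, R6→Loc-2 4·11=44. Service 908; fixed 113; total 1021.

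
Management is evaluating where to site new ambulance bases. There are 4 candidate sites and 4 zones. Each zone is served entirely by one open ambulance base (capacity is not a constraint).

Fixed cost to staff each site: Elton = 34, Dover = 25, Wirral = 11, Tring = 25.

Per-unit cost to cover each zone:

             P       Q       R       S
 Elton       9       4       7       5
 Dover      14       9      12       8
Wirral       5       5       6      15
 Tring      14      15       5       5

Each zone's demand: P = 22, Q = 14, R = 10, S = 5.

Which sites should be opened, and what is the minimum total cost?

For any fixed open set, each zone goes to its cheapest open site; total = fixed + service.
{Wirral, Tring}: P→Wirral 5·22=110, Q→Wirral 5·14=70, R→Tring 5·10=50, S→Tring 5·5=25. Service 255; fixed 36; total 291.
{Elton, Wirral}: service 251 + fixed 45 = 296
{Elton, Wirral, Tring}: P→Wirral 5·22=110, Q→Elton 4·14=56, R→Tring 5·10=50, S→Elton 5·5=25. Service 241; fixed 70; total 311.
{Elton, Dover, Wirral, Tring}: P→Wirral 5·22=110, Q→Elton 4·14=56, R→Tring 5·10=50, S→Elton 5·5=25. Service 241; fixed 95; total 336.
(All 15 nonempty subsets were checked; Wirral and Tring is lowest.)

Open Wirral and Tring; minimum total cost 291.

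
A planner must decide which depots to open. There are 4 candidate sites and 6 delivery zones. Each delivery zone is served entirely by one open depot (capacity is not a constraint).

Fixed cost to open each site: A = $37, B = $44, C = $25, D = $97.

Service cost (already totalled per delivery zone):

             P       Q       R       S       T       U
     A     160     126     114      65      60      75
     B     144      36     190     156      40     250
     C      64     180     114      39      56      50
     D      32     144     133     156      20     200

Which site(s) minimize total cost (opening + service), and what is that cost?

Open B and C; minimum total cost 412.

For any fixed open set, each delivery zone goes to its cheapest open site; total = fixed + service.
{B, C}: P→C 64, Q→B 36, R→C 114, S→C 39, T→B 40, U→C 50. Service 343; fixed 69; total 412.
{A, B, C}: service 343 + fixed 106 = 449
{B, C, D}: service 291 + fixed 166 = 457
{A, B, C, D}: service 291 + fixed 203 = 494
No other subset beats 412.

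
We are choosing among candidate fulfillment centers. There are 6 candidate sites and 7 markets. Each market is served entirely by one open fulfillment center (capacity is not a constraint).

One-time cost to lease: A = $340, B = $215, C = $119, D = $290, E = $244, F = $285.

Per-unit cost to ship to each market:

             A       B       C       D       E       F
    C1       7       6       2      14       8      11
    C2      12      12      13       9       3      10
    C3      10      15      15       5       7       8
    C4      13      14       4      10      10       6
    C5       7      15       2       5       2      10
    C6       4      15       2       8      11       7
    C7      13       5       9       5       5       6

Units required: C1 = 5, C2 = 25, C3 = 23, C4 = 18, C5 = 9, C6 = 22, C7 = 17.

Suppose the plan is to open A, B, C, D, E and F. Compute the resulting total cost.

Each market is assigned to its cheapest site among the open ones.
{A, B, C, D, E, F}: C1→C 2·5=10, C2→E 3·25=75, C3→D 5·23=115, C4→C 4·18=72, C5→C 2·9=18, C6→C 2·22=44, C7→B 5·17=85. Service 419; fixed 1493; total 1912.

Total cost: 1912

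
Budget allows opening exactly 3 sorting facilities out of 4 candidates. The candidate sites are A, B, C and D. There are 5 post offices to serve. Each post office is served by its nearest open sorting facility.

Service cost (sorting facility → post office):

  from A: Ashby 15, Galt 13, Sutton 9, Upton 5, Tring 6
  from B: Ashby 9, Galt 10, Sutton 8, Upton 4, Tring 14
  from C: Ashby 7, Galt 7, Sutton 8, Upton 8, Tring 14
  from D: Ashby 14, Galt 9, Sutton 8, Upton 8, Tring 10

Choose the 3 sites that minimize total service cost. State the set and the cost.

Choose A, B and C; total service cost 32.

With exactly 3 open, each post office uses its cheapest among the chosen.
{A, B, C}: Ashby→C 7, Galt→C 7, Sutton→B 8, Upton→B 4, Tring→A 6. Service cost 32.
{A, C, D}: service cost 33
{A, B, D}: service cost 36
Among all 4 size-3 choices, {A, B, C} is lowest.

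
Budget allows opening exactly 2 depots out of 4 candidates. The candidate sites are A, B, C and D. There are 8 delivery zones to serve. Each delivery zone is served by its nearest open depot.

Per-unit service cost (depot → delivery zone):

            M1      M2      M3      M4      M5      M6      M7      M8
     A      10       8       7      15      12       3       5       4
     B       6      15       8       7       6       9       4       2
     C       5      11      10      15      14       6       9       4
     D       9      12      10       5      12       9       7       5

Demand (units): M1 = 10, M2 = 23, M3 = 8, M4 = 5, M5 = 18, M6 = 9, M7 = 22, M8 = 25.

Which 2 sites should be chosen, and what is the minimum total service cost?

With exactly 2 open, each delivery zone uses its cheapest among the chosen.
{A, B}: M1→B 6·10=60, M2→A 8·23=184, M3→A 7·8=56, M4→B 7·5=35, M5→B 6·18=108, M6→A 3·9=27, M7→B 4·22=88, M8→B 2·25=50. Service cost 608.
{B, C}: service cost 702
{B, D}: service cost 752
Among all 6 size-2 choices, {A, B} is lowest.

Choose A and B; total service cost 608.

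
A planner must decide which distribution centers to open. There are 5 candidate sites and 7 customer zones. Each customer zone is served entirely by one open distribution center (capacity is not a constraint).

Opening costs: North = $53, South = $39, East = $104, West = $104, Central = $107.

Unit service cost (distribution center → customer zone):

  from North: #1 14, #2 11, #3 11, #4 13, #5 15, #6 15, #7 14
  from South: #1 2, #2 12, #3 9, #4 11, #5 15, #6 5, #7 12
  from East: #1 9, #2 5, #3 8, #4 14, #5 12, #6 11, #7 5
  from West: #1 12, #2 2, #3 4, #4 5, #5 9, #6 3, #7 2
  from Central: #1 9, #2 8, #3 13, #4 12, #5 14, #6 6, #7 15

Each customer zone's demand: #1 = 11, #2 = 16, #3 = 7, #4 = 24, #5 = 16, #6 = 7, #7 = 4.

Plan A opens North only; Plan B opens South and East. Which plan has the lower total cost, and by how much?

Plan A: {North}: #1→North 14·11=154, #2→North 11·16=176, #3→North 11·7=77, #4→North 13·24=312, #5→North 15·16=240, #6→North 15·7=105, #7→North 14·4=56. Service 1120; fixed 53; total 1173.
Plan B: {South, East}: #1→South 2·11=22, #2→East 5·16=80, #3→East 8·7=56, #4→South 11·24=264, #5→East 12·16=192, #6→South 5·7=35, #7→East 5·4=20. Service 669; fixed 143; total 812.
Difference: |1173 − 812| = 361.

Plan B is cheaper by 361.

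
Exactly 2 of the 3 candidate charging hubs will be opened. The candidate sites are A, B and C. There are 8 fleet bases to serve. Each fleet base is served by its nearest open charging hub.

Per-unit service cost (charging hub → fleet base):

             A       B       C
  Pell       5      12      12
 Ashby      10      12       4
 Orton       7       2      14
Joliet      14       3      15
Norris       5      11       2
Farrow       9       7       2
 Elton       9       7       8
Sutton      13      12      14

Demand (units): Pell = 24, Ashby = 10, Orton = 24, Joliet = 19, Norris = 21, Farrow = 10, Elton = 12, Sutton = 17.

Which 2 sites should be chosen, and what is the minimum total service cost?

Choose B and C; total service cost 783.

With exactly 2 open, each fleet base uses its cheapest among the chosen.
{B, C}: Pell→B 12·24=288, Ashby→C 4·10=40, Orton→B 2·24=48, Joliet→B 3·19=57, Norris→C 2·21=42, Farrow→C 2·10=20, Elton→B 7·12=84, Sutton→B 12·17=204. Service cost 783.
{A, B}: service cost 788
{A, C}: service cost 973
Among all 3 size-2 choices, {B, C} is lowest.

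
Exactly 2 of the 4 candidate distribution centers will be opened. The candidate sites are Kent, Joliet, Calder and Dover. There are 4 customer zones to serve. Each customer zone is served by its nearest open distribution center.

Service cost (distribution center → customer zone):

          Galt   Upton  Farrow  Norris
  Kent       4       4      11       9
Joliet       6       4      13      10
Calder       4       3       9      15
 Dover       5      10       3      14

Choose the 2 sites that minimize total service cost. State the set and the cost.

Choose Kent and Dover; total service cost 20.

With exactly 2 open, each customer zone uses its cheapest among the chosen.
{Kent, Dover}: Galt→Kent 4, Upton→Kent 4, Farrow→Dover 3, Norris→Kent 9. Service cost 20.
{Joliet, Dover}: service cost 22
{Calder, Dover}: service cost 24
Among all 6 size-2 choices, {Kent, Dover} is lowest.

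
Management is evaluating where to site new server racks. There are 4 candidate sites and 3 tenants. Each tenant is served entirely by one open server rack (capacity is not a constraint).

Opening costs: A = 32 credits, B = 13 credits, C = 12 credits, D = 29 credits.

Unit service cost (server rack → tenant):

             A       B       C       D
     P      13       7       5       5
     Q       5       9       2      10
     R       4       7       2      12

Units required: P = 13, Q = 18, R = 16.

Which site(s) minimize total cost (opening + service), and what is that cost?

Open C only; minimum total cost 145.

For any fixed open set, each tenant goes to its cheapest open site; total = fixed + service.
{C}: P→C 5·13=65, Q→C 2·18=36, R→C 2·16=32. Service 133; fixed 12; total 145.
{B, C}: service 133 + fixed 25 = 158
{C, D}: service 133 + fixed 41 = 174
{A, B, C, D}: P→C 5·13=65, Q→C 2·18=36, R→C 2·16=32. Service 133; fixed 86; total 219.
No other subset beats 145.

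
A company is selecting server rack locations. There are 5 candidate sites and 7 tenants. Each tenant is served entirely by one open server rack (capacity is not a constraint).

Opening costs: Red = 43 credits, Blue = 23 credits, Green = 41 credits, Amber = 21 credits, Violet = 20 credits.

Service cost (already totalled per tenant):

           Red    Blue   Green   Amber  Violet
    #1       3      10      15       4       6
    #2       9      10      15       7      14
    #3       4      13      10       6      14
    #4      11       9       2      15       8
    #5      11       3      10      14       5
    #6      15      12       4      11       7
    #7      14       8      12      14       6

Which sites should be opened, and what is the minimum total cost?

For any fixed open set, each tenant goes to its cheapest open site; total = fixed + service.
{Violet}: #1→Violet 6, #2→Violet 14, #3→Violet 14, #4→Violet 8, #5→Violet 5, #6→Violet 7, #7→Violet 6. Service 60; fixed 20; total 80.
{Amber, Violet}: #1→Amber 4, #2→Amber 7, #3→Amber 6, #4→Violet 8, #5→Violet 5, #6→Violet 7, #7→Violet 6. Service 43; fixed 41; total 84.
{Blue}: service 65 + fixed 23 = 88
{Red, Blue, Green, Amber, Violet}: #1→Red 3, #2→Amber 7, #3→Red 4, #4→Green 2, #5→Blue 3, #6→Green 4, #7→Violet 6. Service 29; fixed 148; total 177.
No other subset beats 80.

Open Violet only; minimum total cost 80.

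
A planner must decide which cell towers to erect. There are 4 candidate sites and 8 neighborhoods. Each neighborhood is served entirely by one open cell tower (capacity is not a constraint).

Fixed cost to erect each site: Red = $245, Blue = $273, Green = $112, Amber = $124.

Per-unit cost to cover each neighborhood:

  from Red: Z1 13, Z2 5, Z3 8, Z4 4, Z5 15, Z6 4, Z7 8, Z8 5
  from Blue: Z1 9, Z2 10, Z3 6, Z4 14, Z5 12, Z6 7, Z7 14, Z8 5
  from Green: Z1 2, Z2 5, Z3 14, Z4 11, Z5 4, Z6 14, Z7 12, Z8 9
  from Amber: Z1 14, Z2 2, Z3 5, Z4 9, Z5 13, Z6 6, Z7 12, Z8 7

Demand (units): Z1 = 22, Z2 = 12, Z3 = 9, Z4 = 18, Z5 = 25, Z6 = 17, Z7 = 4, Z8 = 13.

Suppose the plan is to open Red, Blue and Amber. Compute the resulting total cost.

Total cost: 1446

Each neighborhood is assigned to its cheapest site among the open ones.
{Red, Blue, Amber}: Z1→Blue 9·22=198, Z2→Amber 2·12=24, Z3→Amber 5·9=45, Z4→Red 4·18=72, Z5→Blue 12·25=300, Z6→Red 4·17=68, Z7→Red 8·4=32, Z8→Red 5·13=65. Service 804; fixed 642; total 1446.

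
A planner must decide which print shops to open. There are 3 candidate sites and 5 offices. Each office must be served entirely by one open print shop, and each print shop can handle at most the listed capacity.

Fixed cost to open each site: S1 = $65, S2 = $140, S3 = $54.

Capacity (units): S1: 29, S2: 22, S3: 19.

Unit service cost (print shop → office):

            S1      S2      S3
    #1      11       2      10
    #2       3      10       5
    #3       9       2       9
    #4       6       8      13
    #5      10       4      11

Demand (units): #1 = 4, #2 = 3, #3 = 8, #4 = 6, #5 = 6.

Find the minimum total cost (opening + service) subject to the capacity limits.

Minimum total cost: 286

Open {S1}: #1→S1 11·4=44, #2→S1 3·3=9, #3→S1 9·8=72, #4→S1 6·6=36, #5→S1 10·6=60.
Loads: S1 carries 27/29. Service 221; fixed 65; total 286.
Next best feasible plan costs 298.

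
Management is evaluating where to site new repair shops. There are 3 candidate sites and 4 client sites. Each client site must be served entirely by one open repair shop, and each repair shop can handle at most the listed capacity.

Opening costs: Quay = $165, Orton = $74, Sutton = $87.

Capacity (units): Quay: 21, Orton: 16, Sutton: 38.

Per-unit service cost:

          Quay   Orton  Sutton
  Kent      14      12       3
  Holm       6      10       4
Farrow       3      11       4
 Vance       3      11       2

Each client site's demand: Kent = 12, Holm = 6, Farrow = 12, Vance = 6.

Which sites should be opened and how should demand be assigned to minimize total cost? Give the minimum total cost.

Open {Sutton}: Kent→Sutton 3·12=36, Holm→Sutton 4·6=24, Farrow→Sutton 4·12=48, Vance→Sutton 2·6=12.
Loads: Sutton carries 36/38. Service 120; fixed 87; total 207.
Next best feasible plan costs 281.

Minimum total cost: 207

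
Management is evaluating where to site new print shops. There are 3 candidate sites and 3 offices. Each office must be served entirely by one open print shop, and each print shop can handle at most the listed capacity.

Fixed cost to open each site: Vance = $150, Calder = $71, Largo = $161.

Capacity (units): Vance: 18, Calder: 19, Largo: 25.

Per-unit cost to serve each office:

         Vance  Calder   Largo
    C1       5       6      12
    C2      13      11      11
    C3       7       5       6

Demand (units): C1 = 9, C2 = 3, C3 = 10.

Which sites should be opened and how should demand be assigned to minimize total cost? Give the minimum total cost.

Open {Vance, Calder}: C1→Vance 5·9=45, C2→Calder 11·3=33, C3→Calder 5·10=50.
Loads: Vance carries 9/18, Calder carries 13/19. Service 128; fixed 221; total 349.
Next best feasible plan costs 355.

Minimum total cost: 349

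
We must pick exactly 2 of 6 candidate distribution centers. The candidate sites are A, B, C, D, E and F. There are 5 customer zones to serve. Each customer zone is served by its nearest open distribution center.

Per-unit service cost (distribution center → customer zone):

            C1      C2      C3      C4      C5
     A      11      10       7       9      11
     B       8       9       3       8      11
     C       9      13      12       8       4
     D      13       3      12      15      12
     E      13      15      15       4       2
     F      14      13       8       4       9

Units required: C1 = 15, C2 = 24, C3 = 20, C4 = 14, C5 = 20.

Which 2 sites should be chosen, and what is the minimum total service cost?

With exactly 2 open, each customer zone uses its cheapest among the chosen.
{B, E}: C1→B 8·15=120, C2→B 9·24=216, C3→B 3·20=60, C4→E 4·14=56, C5→E 2·20=40. Service cost 492.
{B, D}: service cost 584
{B, C}: service cost 588
Among all 15 size-2 choices, {B, E} is lowest.

Choose B and E; total service cost 492.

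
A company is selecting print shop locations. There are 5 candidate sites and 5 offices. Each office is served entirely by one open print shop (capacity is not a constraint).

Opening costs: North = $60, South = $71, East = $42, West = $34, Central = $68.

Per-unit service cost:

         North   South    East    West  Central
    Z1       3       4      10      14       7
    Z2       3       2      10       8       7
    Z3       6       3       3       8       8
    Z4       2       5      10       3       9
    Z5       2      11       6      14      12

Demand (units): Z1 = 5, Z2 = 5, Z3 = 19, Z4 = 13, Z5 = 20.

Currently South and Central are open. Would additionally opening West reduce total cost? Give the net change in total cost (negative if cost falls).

Current service cost with {South, Central}: 372.
Adding West: each office re-picks its cheapest; new service cost 346, saving 26.
Extra fixed cost: 34. Net change = 34 − 26 = 8.
(Totals: 511 → 519.)

No — net change +8 (cost rises by 8).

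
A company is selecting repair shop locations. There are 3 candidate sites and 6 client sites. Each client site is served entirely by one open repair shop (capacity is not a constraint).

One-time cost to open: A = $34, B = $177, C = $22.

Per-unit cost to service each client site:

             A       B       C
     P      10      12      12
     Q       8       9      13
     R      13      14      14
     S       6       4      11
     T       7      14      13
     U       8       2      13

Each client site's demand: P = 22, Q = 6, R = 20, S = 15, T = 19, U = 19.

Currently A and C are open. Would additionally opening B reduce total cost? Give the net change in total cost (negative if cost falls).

Current service cost with {A, C}: 903.
Adding B: each client site re-picks its cheapest; new service cost 759, saving 144.
Extra fixed cost: 177. Net change = 177 − 144 = 33.
(Totals: 959 → 992.)

No — net change +33 (cost rises by 33).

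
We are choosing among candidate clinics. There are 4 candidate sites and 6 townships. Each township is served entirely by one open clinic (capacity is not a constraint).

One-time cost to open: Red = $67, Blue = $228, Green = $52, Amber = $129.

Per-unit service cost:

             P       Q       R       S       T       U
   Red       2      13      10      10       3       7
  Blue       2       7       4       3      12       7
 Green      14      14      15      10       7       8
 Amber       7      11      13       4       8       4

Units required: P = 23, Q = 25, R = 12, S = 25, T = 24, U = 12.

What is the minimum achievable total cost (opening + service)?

For any fixed open set, each township goes to its cheapest open site; total = fixed + service.
{Red, Blue}: P→Red 2·23=46, Q→Blue 7·25=175, R→Blue 4·12=48, S→Blue 3·25=75, T→Red 3·24=72, U→Red 7·12=84. Service 500; fixed 295; total 795.
{Red, Blue, Green}: service 500 + fixed 347 = 847
{Red, Amber}: service 661 + fixed 196 = 857
{Red, Blue, Green, Amber}: P→Red 2·23=46, Q→Blue 7·25=175, R→Blue 4·12=48, S→Blue 3·25=75, T→Red 3·24=72, U→Amber 4·12=48. Service 464; fixed 476; total 940.
No other subset beats 795.

Minimum total cost: 795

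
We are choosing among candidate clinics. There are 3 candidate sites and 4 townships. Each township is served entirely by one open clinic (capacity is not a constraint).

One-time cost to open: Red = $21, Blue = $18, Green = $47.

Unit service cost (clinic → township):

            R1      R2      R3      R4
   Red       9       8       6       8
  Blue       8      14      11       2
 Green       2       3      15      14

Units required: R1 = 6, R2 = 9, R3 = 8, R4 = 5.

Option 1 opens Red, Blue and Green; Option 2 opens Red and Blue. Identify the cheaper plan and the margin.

Option 1 is cheaper by 34.

Option 1: {Red, Blue, Green}: R1→Green 2·6=12, R2→Green 3·9=27, R3→Red 6·8=48, R4→Blue 2·5=10. Service 97; fixed 86; total 183.
Option 2: {Red, Blue}: R1→Blue 8·6=48, R2→Red 8·9=72, R3→Red 6·8=48, R4→Blue 2·5=10. Service 178; fixed 39; total 217.
Difference: |183 − 217| = 34.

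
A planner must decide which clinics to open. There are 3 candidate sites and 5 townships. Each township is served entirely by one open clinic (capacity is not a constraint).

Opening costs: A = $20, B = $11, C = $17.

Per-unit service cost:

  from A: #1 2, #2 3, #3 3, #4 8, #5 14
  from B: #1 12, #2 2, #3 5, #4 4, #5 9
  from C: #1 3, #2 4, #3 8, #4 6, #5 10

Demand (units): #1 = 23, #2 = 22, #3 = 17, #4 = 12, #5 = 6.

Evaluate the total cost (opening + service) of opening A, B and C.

Each township is assigned to its cheapest site among the open ones.
{A, B, C}: #1→A 2·23=46, #2→B 2·22=44, #3→A 3·17=51, #4→B 4·12=48, #5→B 9·6=54. Service 243; fixed 48; total 291.

Total cost: 291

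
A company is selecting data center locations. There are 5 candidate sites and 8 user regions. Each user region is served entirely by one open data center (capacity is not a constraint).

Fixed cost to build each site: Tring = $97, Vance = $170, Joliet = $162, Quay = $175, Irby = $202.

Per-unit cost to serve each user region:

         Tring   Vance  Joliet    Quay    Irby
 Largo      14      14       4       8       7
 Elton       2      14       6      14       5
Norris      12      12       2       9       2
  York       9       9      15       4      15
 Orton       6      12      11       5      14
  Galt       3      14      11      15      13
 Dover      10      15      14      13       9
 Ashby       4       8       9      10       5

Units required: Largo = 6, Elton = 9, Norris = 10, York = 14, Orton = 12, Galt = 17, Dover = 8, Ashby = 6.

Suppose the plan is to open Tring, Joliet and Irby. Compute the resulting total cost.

Total cost: 868

Each user region is assigned to its cheapest site among the open ones.
{Tring, Joliet, Irby}: Largo→Joliet 4·6=24, Elton→Tring 2·9=18, Norris→Joliet 2·10=20, York→Tring 9·14=126, Orton→Tring 6·12=72, Galt→Tring 3·17=51, Dover→Irby 9·8=72, Ashby→Tring 4·6=24. Service 407; fixed 461; total 868.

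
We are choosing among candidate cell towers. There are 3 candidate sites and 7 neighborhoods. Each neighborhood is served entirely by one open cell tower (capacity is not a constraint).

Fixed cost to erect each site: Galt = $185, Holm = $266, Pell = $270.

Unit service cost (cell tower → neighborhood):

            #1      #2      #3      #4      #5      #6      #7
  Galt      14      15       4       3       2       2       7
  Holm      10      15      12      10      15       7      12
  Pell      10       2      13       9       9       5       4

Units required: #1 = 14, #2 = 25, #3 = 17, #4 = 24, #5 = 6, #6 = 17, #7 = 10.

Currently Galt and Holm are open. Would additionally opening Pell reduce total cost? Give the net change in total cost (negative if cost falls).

Current service cost with {Galt, Holm}: 771.
Adding Pell: each neighborhood re-picks its cheapest; new service cost 416, saving 355.
Extra fixed cost: 270. Net change = 270 − 355 = -85.
(Totals: 1222 → 1137.)

Yes — net change −85 (cost falls by 85).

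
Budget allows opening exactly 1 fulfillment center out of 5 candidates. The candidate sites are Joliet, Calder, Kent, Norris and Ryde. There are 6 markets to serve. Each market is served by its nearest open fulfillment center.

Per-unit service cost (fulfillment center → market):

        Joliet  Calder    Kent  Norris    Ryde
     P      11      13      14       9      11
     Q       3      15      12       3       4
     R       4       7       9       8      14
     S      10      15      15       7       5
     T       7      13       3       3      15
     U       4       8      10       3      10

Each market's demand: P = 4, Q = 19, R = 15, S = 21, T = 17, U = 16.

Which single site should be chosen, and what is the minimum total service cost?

Choose Norris only; total service cost 459.

With exactly 1 open, each market uses its cheapest among the chosen.
{Norris}: P→Norris 9·4=36, Q→Norris 3·19=57, R→Norris 8·15=120, S→Norris 7·21=147, T→Norris 3·17=51, U→Norris 3·16=48. Service cost 459.
{Joliet}: service cost 554
{Ryde}: service cost 850
Among all 5 size-1 choices, {Norris} is lowest.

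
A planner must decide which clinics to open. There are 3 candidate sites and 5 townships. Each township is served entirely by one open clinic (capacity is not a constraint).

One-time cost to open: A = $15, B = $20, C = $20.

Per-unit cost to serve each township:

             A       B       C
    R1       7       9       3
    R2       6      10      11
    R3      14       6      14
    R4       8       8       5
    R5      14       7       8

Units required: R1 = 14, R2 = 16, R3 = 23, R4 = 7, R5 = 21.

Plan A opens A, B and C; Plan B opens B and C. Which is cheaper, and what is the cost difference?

Plan A is cheaper by 49.

Plan A: {A, B, C}: R1→C 3·14=42, R2→A 6·16=96, R3→B 6·23=138, R4→C 5·7=35, R5→B 7·21=147. Service 458; fixed 55; total 513.
Plan B: {B, C}: R1→C 3·14=42, R2→B 10·16=160, R3→B 6·23=138, R4→C 5·7=35, R5→B 7·21=147. Service 522; fixed 40; total 562.
Difference: |513 − 562| = 49.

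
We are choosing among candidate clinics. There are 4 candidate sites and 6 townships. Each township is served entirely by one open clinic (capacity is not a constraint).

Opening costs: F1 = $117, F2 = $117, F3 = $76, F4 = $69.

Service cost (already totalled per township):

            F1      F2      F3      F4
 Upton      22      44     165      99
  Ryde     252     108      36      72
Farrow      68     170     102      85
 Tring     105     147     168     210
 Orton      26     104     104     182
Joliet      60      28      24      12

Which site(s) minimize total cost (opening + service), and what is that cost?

Open F1 and F3; minimum total cost 474.

For any fixed open set, each township goes to its cheapest open site; total = fixed + service.
{F1, F3}: Upton→F1 22, Ryde→F3 36, Farrow→F1 68, Tring→F1 105, Orton→F1 26, Joliet→F3 24. Service 281; fixed 193; total 474.
{F1, F4}: service 305 + fixed 186 = 491
{F1, F3, F4}: service 269 + fixed 262 = 531
{F1, F2, F3, F4}: service 269 + fixed 379 = 648
No other subset beats 474.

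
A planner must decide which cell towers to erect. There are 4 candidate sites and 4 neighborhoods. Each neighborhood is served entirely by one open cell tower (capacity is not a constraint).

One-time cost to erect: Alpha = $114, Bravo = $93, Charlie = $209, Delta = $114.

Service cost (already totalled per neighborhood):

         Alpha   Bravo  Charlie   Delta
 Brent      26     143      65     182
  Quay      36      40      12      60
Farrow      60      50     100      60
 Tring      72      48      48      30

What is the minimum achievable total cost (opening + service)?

For any fixed open set, each neighborhood goes to its cheapest open site; total = fixed + service.
{Alpha}: Brent→Alpha 26, Quay→Alpha 36, Farrow→Alpha 60, Tring→Alpha 72. Service 194; fixed 114; total 308.
{Alpha, Bravo}: service 160 + fixed 207 = 367
{Bravo}: Brent→Bravo 143, Quay→Bravo 40, Farrow→Bravo 50, Tring→Bravo 48. Service 281; fixed 93; total 374.
{Alpha, Bravo, Charlie, Delta}: Brent→Alpha 26, Quay→Charlie 12, Farrow→Bravo 50, Tring→Delta 30. Service 118; fixed 530; total 648.
(All 15 nonempty subsets were checked; Alpha only is lowest.)

Minimum total cost: 308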